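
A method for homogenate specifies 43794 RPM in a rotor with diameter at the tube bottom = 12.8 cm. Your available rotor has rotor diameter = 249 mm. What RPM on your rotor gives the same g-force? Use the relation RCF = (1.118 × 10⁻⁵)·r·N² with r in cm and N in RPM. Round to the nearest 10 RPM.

≈ 31400 RPM

Original rotor: r = 12.8 / 2 = 6.4 cm
RCF = 1.118 × 10⁻⁵ × r × N²
RCF_original = 1.118 × 10⁻⁵ × 6.4 × (43794)² = 1.118 × 10⁻⁵ × 6.4 × 1,917,914,436 ≈ 137,230.6 × g
Your rotor: r = 249 mm / 2 = 124.5 mm = 12.45 cm
137,230.6 = 1.118 × 10⁻⁵ × 12.45 × N²
N² = 137,230.6 / (13.9191 × 10⁻⁵) = 985,915,756
N ≈ √985,915,756 ≈ 31,399.3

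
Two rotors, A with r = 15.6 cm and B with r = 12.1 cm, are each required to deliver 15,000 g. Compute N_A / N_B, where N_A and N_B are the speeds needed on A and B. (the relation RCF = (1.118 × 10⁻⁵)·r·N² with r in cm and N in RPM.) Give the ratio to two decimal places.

0.88

At fixed RCF, N ∝ 1/√r, so N_A/N_B = √(r_B/r_A) = √(12.1/15.6) = √0.775641 = 0.8807.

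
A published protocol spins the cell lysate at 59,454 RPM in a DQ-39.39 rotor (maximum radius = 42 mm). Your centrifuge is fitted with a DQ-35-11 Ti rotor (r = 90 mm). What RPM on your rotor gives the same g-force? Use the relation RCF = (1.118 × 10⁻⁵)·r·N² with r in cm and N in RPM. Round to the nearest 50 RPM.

Original rotor: r = 42 mm = 4.2 cm
RCF_original = 1.118 × 10⁻⁵ × 4.2 × (59454)² = 1.118 × 10⁻⁵ × 4.2 × 3,534,778,116 ≈ 165,979 × g
Your rotor: r = 90 mm = 9.0 cm
165,979 = 1.118 × 10⁻⁵ × 9 × N²
N² = 165,979 / (10.062 × 10⁻⁵) = 1,649,562,711
N ≈ √1,649,562,711 ≈ 40,614.8

≈ 40600 RPM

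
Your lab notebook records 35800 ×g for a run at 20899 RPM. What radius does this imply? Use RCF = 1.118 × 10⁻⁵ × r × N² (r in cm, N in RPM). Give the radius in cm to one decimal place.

r ≈ 7.3 cm

RCF = 1.118 × 10⁻⁵ × r × N²
35800 = 1.118 × 10⁻⁵ × r × (20899)²
r = 35800 / (1.118 × 10⁻⁵ × 436,768,201) = 35800 / 4883.068 ≈ 7.331 cm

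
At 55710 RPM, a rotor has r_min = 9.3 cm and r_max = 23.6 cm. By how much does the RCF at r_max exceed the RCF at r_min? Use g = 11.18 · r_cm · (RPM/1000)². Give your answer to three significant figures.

≈ 496000 x g

ΔRCF = 11.18 × (r_max − r_min) × (N/1000)² = 11.18 × 14.3 × 3,103.6041 ≈ 496,185.6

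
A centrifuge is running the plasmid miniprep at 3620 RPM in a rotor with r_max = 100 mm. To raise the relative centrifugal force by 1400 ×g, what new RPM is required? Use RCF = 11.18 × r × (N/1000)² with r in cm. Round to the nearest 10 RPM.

5060 RPM

r = 100 mm = 10.0 cm
Current RCF = 11.18 × 10 × (3.62)² = 11.18 × 10 × 13.1044 ≈ 1,465.1 × g
Target RCF = 1,465.1 + 1,400 = 2,865.1 × g
(N/1000)² = 2,865.1 / 111.8 = 25.62701
N = 1000 × √25.62701 ≈ 5,062.3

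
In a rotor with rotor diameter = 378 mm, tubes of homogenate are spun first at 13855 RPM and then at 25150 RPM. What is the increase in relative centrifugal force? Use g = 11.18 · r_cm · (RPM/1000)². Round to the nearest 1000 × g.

≈ 93000 ×g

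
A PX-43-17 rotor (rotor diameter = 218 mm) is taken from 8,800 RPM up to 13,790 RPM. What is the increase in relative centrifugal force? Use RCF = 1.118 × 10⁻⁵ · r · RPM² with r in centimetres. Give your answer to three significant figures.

≈ 13700 × g

r = 218 mm / 2 = 109 mm = 10.9 cm
RCF₁ = 1.118 × 10⁻⁵ × 10.9 × (8800)² = 1.118 × 10⁻⁵ × 10.9 × 77,440,000 ≈ 9,437 × g
RCF₂ = 1.118 × 10⁻⁵ × 10.9 × (13790)² = 1.118 × 10⁻⁵ × 10.9 × 190,164,100 ≈ 23,173.8 × g
Increase = 23,173.8 − 9,437 = 13,736.8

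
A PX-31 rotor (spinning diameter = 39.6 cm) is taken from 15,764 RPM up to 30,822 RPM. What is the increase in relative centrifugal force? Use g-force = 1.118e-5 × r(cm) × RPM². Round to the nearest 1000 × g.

≈ 155000 × g

r = 39.6 / 2 = 19.8 cm
RCF₁ = 1.118 × 10⁻⁵ × 19.8 × (15764)² = 1.118 × 10⁻⁵ × 19.8 × 248,503,696 ≈ 55,009.8 × g
RCF₂ = 1.118 × 10⁻⁵ × 19.8 × (30822)² = 1.118 × 10⁻⁵ × 19.8 × 949,995,684 ≈ 210,294.8 × g
Increase = 210,294.8 − 55,009.8 = 155,285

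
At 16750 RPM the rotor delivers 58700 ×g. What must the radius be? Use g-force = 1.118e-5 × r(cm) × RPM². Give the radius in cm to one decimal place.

≈ 18.7 cm

58700 = 1.118 × 10⁻⁵ × r × (16750)²
r = 58700 / (1.118 × 10⁻⁵ × 280,562,500) = 58700 / 3136.689 ≈ 18.714 cm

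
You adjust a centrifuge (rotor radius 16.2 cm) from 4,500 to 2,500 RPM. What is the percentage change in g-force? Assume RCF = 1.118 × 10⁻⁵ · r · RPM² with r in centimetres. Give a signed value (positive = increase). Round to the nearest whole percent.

-69%

RCF ∝ N², so the ratio is (2500/4500)² = (0.555556)² = 0.3086.
Change = 0.3086 − 1 = -0.6914 → -69.1%.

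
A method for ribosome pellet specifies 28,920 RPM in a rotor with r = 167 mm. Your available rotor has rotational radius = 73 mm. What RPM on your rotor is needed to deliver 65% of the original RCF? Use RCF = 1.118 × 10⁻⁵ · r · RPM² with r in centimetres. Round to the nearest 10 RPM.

35270 RPM

Original rotor: r = 167 mm = 16.7 cm
RCF = 1.118 × 10⁻⁵ × r × N²
RCF_original = 1.118 × 10⁻⁵ × 16.7 × (28920)² = 1.118 × 10⁻⁵ × 16.7 × 836,366,400 ≈ 156,154.6 × g
Target RCF = 0.65 × 156,154.6 ≈ 101,500.5 × g
Your rotor: r = 73 mm = 7.3 cm
101,500.5 = 1.118 × 10⁻⁵ × 7.3 × N²
N² = 101,500.5 / (8.1614 × 10⁻⁵) = 1,243,665,303
N ≈ √1,243,665,303 ≈ 35,265.6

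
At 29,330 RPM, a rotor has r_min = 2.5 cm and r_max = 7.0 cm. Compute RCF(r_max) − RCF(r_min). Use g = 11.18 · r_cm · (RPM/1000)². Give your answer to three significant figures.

≈ 43300 g

RCF_max = 11.18 × 7 × (29.33)² = 11.18 × 7 × 860.2489 ≈ 67,323.1 × g
RCF_min = 11.18 × 2.5 × (29.33)² = 11.18 × 2.5 × 860.2489 ≈ 24,044 × g
ΔRCF = 67,323.1 − 24,044 = 43,279.1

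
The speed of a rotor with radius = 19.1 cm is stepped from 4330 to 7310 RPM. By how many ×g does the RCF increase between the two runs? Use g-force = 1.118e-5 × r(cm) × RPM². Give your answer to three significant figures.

RCF₁ = 1.118 × 10⁻⁵ × 19.1 × (4330)² = 1.118 × 10⁻⁵ × 19.1 × 18,748,900 ≈ 4,003.6 × g
RCF₂ = 1.118 × 10⁻⁵ × 19.1 × (7310)² = 1.118 × 10⁻⁵ × 19.1 × 53,436,100 ≈ 11,410.6 × g
Increase = 11,410.6 − 4,003.6 = 7,407

≈ 7410 ×g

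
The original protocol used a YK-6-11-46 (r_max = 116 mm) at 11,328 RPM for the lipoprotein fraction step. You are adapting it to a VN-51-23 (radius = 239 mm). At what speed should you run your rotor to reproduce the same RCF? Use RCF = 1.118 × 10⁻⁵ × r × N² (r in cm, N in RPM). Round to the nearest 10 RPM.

Original rotor: r = 116 mm = 11.6 cm
RCF_original = 1.118 × 10⁻⁵ × 11.6 × (11328)² = 1.118 × 10⁻⁵ × 11.6 × 128,323,584 ≈ 16,642 × g
Your rotor: r = 239 mm = 23.9 cm
16,642 = 1.118 × 10⁻⁵ × 23.9 × N²
N² = 16,642 / (26.7202 × 10⁻⁵) = 62,282,468
N ≈ √62,282,468 ≈ 7,891.9

≈ 7890 RPM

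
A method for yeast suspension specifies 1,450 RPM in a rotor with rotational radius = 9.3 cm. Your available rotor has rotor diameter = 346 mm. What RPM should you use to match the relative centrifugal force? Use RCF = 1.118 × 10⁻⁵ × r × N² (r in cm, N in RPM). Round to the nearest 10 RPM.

RCF_original = 1.118 × 10⁻⁵ × 9.3 × (1450)² = 1.118 × 10⁻⁵ × 9.3 × 2,102,500 ≈ 218.6 × g
Your rotor: r = 346 mm / 2 = 173 mm = 17.3 cm
218.6 = 1.118 × 10⁻⁵ × 17.3 × N²
N² = 218.6 / (19.3414 × 10⁻⁵) = 1,130,218
N ≈ √1,130,218 ≈ 1,063.1

≈ 1060 RPM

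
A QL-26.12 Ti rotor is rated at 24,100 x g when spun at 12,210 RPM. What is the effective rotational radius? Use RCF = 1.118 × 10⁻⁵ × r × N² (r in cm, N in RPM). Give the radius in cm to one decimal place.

r ≈ 14.5 cm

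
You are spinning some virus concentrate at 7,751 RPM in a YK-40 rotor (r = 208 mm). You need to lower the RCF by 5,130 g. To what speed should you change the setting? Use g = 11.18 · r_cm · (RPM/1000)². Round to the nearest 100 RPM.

r = 208 mm = 20.8 cm
Current RCF = 11.18 × 20.8 × (7.751)² = 11.18 × 20.8 × 60.078001 ≈ 13,970.8 × g
Target RCF = 13,970.8 − 5,130 = 8,840.8 × g
(N/1000)² = 8,840.8 / 232.544 = 38.01775
N = 1000 × √38.01775 ≈ 6,165.9

≈ 6200 RPM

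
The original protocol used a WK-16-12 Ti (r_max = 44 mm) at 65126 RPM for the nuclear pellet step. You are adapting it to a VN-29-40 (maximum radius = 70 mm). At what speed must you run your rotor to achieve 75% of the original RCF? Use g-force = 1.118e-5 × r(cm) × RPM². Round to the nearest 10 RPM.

44720 RPM

Original rotor: r = 44 mm = 4.4 cm
RCF_original = 1.118 × 10⁻⁵ × 4.4 × (65126)² = 1.118 × 10⁻⁵ × 4.4 × 4,241,395,876 ≈ 208,642.7 × g
Target RCF = 0.75 × 208,642.7 ≈ 156,482 × g
Your rotor: r = 70 mm = 7.0 cm
156,482 = 1.118 × 10⁻⁵ × 7 × N²
N² = 156,482 / (7.826 × 10⁻⁵) = 1,999,514,439
N ≈ √1,999,514,439 ≈ 44,715.9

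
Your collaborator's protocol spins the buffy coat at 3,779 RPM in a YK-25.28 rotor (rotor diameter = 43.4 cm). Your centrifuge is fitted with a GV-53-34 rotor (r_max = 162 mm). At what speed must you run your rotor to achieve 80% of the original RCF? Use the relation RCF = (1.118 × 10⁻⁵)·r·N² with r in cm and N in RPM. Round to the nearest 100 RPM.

Original rotor: r = 43.4 / 2 = 21.7 cm
RCF = 1.118 × 10⁻⁵ × r × N²
RCF_original = 1.118 × 10⁻⁵ × 21.7 × (3779)² = 1.118 × 10⁻⁵ × 21.7 × 14,280,841 ≈ 3,464.6 × g
Target RCF = 0.8 × 3,464.6 ≈ 2,771.7 × g
Your rotor: r = 162 mm = 16.2 cm
2,771.7 = 1.118 × 10⁻⁵ × 16.2 × N²
N² = 2,771.7 / (18.1116 × 10⁻⁵) = 15,303,452
N ≈ √15,303,452 ≈ 3,912.0

3900 RPM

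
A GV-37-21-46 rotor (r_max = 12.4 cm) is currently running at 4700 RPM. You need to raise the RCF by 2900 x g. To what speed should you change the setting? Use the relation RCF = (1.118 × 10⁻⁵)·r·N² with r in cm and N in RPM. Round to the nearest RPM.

≈ 6558 RPM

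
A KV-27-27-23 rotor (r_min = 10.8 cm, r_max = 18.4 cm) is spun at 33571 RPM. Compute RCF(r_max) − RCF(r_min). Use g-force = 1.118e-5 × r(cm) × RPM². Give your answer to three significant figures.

ΔRCF ≈ 95800 x g

ΔRCF = 1.118 × 10⁻⁵ × (r_max − r_min) × N² = 1.118 × 10⁻⁵ × 7.6 × 1,127,012,041 ≈ 95,760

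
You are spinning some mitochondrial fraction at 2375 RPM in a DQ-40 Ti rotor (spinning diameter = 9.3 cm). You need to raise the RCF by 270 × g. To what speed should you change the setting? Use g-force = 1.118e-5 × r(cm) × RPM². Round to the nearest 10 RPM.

N₂ ≈ 3290 RPM

r = 9.3 / 2 = 4.65 cm
Current RCF = 1.118 × 10⁻⁵ × 4.65 × (2375)² = 1.118 × 10⁻⁵ × 4.65 × 5,640,625 ≈ 293.2 × g
Target RCF = 293.2 + 270 = 563.2 × g
N² = 563.2 / (5.1987 × 10⁻⁵) = 10,833,478
N ≈ √10,833,478 ≈ 3,291.4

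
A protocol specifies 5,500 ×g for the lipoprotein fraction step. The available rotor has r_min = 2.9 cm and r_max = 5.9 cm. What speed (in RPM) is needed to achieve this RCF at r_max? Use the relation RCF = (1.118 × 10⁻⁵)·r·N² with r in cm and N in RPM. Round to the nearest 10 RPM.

9130 RPM

Use r_max = 5.9 cm.
5,500 = 1.118 × 10⁻⁵ × 5.9 × N²
N² = 5,500 / (6.5962 × 10⁻⁵) = 83,381,341
N ≈ √83,381,341 ≈ 9,131.3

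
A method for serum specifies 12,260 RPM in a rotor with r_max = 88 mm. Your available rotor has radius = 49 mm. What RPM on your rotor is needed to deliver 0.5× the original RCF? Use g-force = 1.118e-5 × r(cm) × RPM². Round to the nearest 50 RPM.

Original rotor: r = 88 mm = 8.8 cm
RCF_original = 1.118 × 10⁻⁵ × 8.8 × (12260)² = 1.118 × 10⁻⁵ × 8.8 × 150,307,600 ≈ 14,787.9 × g
Target RCF = 0.5 × 14,787.9 ≈ 7,393.9 × g
Your rotor: r = 49 mm = 4.9 cm
7,393.9 = 1.118 × 10⁻⁵ × 4.9 × N²
N² = 7,393.9 / (5.4782 × 10⁻⁵) = 134,969,516
N ≈ √134,969,516 ≈ 11,617.6

≈ 11600 RPM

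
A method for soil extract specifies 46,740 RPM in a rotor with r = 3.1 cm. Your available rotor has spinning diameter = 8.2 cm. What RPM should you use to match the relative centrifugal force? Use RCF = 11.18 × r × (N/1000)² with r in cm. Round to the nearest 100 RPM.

40600 RPM

RCF_original = 11.18 × 3.1 × (46.74)² = 11.18 × 3.1 × 2,184.6276 ≈ 75,714.8 × g
Your rotor: r = 8.2 / 2 = 4.1 cm
75,714.8 = 11.18 × 4.1 × (N/1000)²
(N/1000)² = 75,714.8 / 45.838 = 1651.791
N = 1000 × √1651.791 ≈ 40,642.2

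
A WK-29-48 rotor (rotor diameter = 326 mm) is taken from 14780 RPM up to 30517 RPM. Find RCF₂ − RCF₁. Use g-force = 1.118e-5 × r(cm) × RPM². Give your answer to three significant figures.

130000 g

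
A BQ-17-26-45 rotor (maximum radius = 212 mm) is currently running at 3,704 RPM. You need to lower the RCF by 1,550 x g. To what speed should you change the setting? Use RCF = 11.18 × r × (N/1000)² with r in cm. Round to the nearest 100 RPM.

≈ 2700 RPM

r = 212 mm = 21.2 cm
Current RCF = 11.18 × 21.2 × (3.704)² = 11.18 × 21.2 × 13.719616 ≈ 3,251.8 × g
Target RCF = 3,251.8 − 1,550 = 1,701.8 × g
(N/1000)² = 1,701.8 / 237.016 = 7.180106
N = 1000 × √7.180106 ≈ 2,679.6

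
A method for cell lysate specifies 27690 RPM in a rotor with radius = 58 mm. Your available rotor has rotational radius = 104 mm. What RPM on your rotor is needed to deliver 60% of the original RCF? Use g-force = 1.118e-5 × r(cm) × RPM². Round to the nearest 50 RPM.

16000 RPM

Original rotor: r = 58 mm = 5.8 cm
RCF = 1.118 × 10⁻⁵ × r × N²
RCF_original = 1.118 × 10⁻⁵ × 5.8 × (27690)² = 1.118 × 10⁻⁵ × 5.8 × 766,736,100 ≈ 49,718.2 × g
Target RCF = 0.6 × 49,718.2 ≈ 29,830.9 × g
Your rotor: r = 104 mm = 10.4 cm
29,830.9 = 1.118 × 10⁻⁵ × 10.4 × N²
N² = 29,830.9 / (11.6272 × 10⁻⁵) = 256,561,339
N ≈ √256,561,339 ≈ 16,017.5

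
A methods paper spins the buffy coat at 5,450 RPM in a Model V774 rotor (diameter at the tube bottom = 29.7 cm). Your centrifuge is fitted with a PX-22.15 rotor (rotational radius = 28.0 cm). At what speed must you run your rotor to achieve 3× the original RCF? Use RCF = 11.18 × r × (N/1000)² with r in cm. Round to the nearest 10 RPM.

Original rotor: r = 29.7 / 2 = 14.85 cm
RCF_original = 11.18 × 14.85 × (5.45)² = 11.18 × 14.85 × 29.7025 ≈ 4,931.3 × g
Target RCF = 3 × 4,931.3 ≈ 14,793.9 × g
14,793.9 = 11.18 × 28 × (N/1000)²
(N/1000)² = 14,793.9 / 313.04 = 47.25882
N = 1000 × √47.25882 ≈ 6,874.5

6870 RPM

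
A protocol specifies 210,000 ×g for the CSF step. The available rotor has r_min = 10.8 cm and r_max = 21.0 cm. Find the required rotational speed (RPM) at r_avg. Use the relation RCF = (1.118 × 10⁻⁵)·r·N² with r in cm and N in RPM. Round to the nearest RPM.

≈ 34371 RPM

r_avg = (10.8 + 21.0) / 2 = 15.9 cm
RCF = 1.118 × 10⁻⁵ × r × N²
210,000 = 1.118 × 10⁻⁵ × 15.9 × N²
N² = 210,000 / (17.7762 × 10⁻⁵) = 1,181,354,845
N ≈ √1,181,354,845 ≈ 34,370.8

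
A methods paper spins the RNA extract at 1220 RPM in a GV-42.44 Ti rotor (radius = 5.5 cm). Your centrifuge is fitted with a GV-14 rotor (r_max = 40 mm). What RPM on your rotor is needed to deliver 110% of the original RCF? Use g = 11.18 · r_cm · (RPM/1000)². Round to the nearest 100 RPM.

≈ 1500 RPM

RCF_original = 11.18 × 5.5 × (1.22)² = 11.18 × 5.5 × 1.4884 ≈ 91.5 × g
Target RCF = 1.1 × 91.5 ≈ 100.7 × g
Your rotor: r = 40 mm = 4.0 cm
100.7 = 11.18 × 4 × (N/1000)²
(N/1000)² = 100.7 / 44.72 = 2.251789
N = 1000 × √2.251789 ≈ 1,500.6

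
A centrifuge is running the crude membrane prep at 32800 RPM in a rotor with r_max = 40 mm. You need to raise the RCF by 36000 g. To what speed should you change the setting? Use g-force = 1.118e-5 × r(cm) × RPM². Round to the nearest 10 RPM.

r = 40 mm = 4.0 cm
Current RCF = 1.118 × 10⁻⁵ × 4 × (32800)² = 1.118 × 10⁻⁵ × 4 × 1,075,840,000 ≈ 48,111.6 × g
Target RCF = 48,111.6 + 36,000 = 84,111.6 × g
N² = 84,111.6 / (4.472 × 10⁻⁵) = 1,880,849,732
N ≈ √1,880,849,732 ≈ 43,368.8

N₂ ≈ 43370 RPM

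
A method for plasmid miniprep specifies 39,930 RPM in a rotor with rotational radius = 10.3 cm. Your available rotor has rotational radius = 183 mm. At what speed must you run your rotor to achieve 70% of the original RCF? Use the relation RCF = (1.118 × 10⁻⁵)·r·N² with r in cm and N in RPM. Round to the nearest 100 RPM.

25100 RPM

RCF_original = 1.118 × 10⁻⁵ × 10.3 × (39930)² = 1.118 × 10⁻⁵ × 10.3 × 1,594,404,900 ≈ 183,602.1 × g
Target RCF = 0.7 × 183,602.1 ≈ 128,521.5 × g
Your rotor: r = 183 mm = 18.3 cm
128,521.5 = 1.118 × 10⁻⁵ × 18.3 × N²
N² = 128,521.5 / (20.4594 × 10⁻⁵) = 628,178,246
N ≈ √628,178,246 ≈ 25,063.5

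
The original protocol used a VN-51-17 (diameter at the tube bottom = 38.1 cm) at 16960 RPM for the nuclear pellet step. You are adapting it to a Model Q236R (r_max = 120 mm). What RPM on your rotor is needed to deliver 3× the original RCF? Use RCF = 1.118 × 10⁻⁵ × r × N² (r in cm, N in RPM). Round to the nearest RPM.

≈ 37012 RPM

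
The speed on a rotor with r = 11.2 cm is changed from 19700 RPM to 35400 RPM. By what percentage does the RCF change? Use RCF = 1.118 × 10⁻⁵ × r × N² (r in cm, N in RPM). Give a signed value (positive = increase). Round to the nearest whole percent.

+223%

RCF ∝ N², so the ratio is (35400/19700)² = (1.796954)² = 3.2290.
Change = 3.2290 − 1 = +2.2290 → +222.9%.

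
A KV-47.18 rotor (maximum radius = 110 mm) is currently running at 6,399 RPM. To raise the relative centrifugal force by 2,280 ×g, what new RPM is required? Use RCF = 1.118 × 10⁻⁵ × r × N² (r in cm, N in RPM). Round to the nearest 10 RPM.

r = 110 mm = 11.0 cm
Current RCF = 1.118 × 10⁻⁵ × 11 × (6399)² = 1.118 × 10⁻⁵ × 11 × 40,947,201 ≈ 5,035.7 × g
Target RCF = 5,035.7 + 2,280 = 7,315.7 × g
N² = 7,315.7 / (12.298 × 10⁻⁵) = 59,486,908
N ≈ √59,486,908 ≈ 7,712.8

7710 RPM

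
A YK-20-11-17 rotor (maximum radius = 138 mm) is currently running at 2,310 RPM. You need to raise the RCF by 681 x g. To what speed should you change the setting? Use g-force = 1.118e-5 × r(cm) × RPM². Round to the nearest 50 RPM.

r = 138 mm = 13.8 cm
Current RCF = 1.118 × 10⁻⁵ × 13.8 × (2310)² = 1.118 × 10⁻⁵ × 13.8 × 5,336,100 ≈ 823.3 × g
Target RCF = 823.3 + 681 = 1,504.3 × g
N² = 1,504.3 / (15.4284 × 10⁻⁵) = 9,750,201
N ≈ √9,750,201 ≈ 3,122.5

3100 RPM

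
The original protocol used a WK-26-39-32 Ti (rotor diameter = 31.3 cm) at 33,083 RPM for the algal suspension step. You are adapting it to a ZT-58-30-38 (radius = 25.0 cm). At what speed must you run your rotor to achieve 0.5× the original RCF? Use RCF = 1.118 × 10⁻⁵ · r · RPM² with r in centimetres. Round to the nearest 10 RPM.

Original rotor: r = 31.3 / 2 = 15.65 cm
RCF = 1.118 × 10⁻⁵ × r × N²
RCF_original = 1.118 × 10⁻⁵ × 15.65 × (33083)² = 1.118 × 10⁻⁵ × 15.65 × 1,094,484,889 ≈ 191,498.7 × g
Target RCF = 0.5 × 191,498.7 ≈ 95,749.4 × g
95,749.4 = 1.118 × 10⁻⁵ × 25 × N²
N² = 95,749.4 / (27.95 × 10⁻⁵) = 342,573,882
N ≈ √342,573,882 ≈ 18,508.8

≈ 18510 RPM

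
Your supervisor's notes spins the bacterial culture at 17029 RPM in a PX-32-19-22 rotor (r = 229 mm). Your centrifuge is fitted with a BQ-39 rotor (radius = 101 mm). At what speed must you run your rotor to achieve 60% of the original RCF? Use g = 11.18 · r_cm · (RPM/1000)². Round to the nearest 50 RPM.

Original rotor: r = 229 mm = 22.9 cm
RCF_original = 11.18 × 22.9 × (17.029)² = 11.18 × 22.9 × 289.986841 ≈ 74,243 × g
Target RCF = 0.6 × 74,243 ≈ 44,545.8 × g
Your rotor: r = 101 mm = 10.1 cm
44,545.8 = 11.18 × 10.1 × (N/1000)²
(N/1000)² = 44,545.8 / 112.918 = 394.4969
N = 1000 × √394.4969 ≈ 19,861.9

19850 RPM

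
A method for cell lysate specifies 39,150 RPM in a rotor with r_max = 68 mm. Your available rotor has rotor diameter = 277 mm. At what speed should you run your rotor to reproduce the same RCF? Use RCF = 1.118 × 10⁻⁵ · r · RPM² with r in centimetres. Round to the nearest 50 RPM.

27450 RPM

Original rotor: r = 68 mm = 6.8 cm
RCF_original = 1.118 × 10⁻⁵ × 6.8 × (39150)² = 1.118 × 10⁻⁵ × 6.8 × 1,532,722,500 ≈ 116,523.7 × g
Your rotor: r = 277 mm / 2 = 138.5 mm = 13.85 cm
116,523.7 = 1.118 × 10⁻⁵ × 13.85 × N²
N² = 116,523.7 / (15.4843 × 10⁻⁵) = 752,528,045
N ≈ √752,528,045 ≈ 27,432.2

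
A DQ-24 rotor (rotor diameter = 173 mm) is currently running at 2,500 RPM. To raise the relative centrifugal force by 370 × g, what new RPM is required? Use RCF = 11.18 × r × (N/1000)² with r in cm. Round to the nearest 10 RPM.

N₂ ≈ 3170 RPM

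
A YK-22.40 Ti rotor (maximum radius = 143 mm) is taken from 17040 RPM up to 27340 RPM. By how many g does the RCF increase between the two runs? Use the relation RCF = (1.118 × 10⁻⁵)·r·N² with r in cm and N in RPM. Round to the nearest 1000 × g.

r = 143 mm = 14.3 cm
RCF₁ = 1.118 × 10⁻⁵ × 14.3 × (17040)² = 1.118 × 10⁻⁵ × 14.3 × 290,361,600 ≈ 46,421.3 × g
RCF₂ = 1.118 × 10⁻⁵ × 14.3 × (27340)² = 1.118 × 10⁻⁵ × 14.3 × 747,475,600 ≈ 119,501.9 × g
Increase = 119,501.9 − 46,421.3 = 73,080.6

73000 g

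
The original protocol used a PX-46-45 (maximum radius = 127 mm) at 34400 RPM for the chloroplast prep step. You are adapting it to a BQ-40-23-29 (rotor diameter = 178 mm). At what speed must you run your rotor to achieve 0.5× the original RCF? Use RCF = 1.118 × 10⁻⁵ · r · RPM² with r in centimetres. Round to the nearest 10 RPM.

≈ 29060 RPM

Original rotor: r = 127 mm = 12.7 cm
RCF = 1.118 × 10⁻⁵ × r × N²
RCF_original = 1.118 × 10⁻⁵ × 12.7 × (34400)² = 1.118 × 10⁻⁵ × 12.7 × 1,183,360,000 ≈ 168,020.6 × g
Target RCF = 0.5 × 168,020.6 ≈ 84,010.3 × g
Your rotor: r = 178 mm / 2 = 89 mm = 8.9 cm
84,010.3 = 1.118 × 10⁻⁵ × 8.9 × N²
N² = 84,010.3 / (9.9502 × 10⁻⁵) = 844,307,652
N ≈ √844,307,652 ≈ 29,057.0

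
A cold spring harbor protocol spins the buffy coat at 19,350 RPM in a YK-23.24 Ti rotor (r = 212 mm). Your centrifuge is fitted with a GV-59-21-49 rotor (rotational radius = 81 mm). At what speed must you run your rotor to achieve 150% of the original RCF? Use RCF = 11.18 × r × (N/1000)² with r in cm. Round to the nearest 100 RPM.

≈ 38300 RPM

Original rotor: r = 212 mm = 21.2 cm
RCF = 11.18 × r × (N/1000)²
RCF_original = 11.18 × 21.2 × (19.35)² = 11.18 × 21.2 × 374.4225 ≈ 88,744.1 × g
Target RCF = 1.5 × 88,744.1 ≈ 133,116.2 × g
Your rotor: r = 81 mm = 8.1 cm
133,116.2 = 11.18 × 8.1 × (N/1000)²
(N/1000)² = 133,116.2 / 90.558 = 1469.955
N = 1000 × √1469.955 ≈ 38,340.0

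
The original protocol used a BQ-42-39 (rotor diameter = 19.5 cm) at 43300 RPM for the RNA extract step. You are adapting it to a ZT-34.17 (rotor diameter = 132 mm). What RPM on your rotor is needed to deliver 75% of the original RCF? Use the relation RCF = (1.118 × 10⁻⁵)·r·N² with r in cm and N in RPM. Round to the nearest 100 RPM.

Original rotor: r = 19.5 / 2 = 9.75 cm
RCF_original = 1.118 × 10⁻⁵ × 9.75 × (43300)² = 1.118 × 10⁻⁵ × 9.75 × 1,874,890,000 ≈ 204,372.4 × g
Target RCF = 0.75 × 204,372.4 ≈ 153,279.3 × g
Your rotor: r = 132 mm / 2 = 66 mm = 6.6 cm
153,279.3 = 1.118 × 10⁻⁵ × 6.6 × N²
N² = 153,279.3 / (7.3788 × 10⁻⁵) = 2,077,293,056
N ≈ √2,077,293,056 ≈ 45,577.3

45600 RPM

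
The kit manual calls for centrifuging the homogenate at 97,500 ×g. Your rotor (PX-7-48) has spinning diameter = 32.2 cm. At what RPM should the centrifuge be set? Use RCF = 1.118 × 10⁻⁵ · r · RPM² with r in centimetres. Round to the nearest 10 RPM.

r = 32.2 / 2 = 16.1 cm
RCF = 1.118 × 10⁻⁵ × r × N²
97,500 = 1.118 × 10⁻⁵ × 16.1 × N²
N² = 97,500 / (17.9998 × 10⁻⁵) = 541,672,685
N ≈ √541,672,685 ≈ 23,273.9

N ≈ 23270 RPM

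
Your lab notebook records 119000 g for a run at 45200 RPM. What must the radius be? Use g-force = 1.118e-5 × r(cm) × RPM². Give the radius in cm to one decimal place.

5.2 cm

119000 = 1.118 × 10⁻⁵ × r × (45200)²
r = 119000 / (1.118 × 10⁻⁵ × 2,043,040,000) = 119000 / 22841.19 ≈ 5.210 cm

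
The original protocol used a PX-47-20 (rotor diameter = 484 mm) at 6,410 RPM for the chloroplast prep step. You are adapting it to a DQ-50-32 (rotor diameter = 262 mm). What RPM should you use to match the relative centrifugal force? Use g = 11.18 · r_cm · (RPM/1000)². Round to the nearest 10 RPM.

Original rotor: r = 484 mm / 2 = 242 mm = 24.2 cm
RCF = 11.18 × r × (N/1000)²
RCF_original = 11.18 × 24.2 × (6.41)² = 11.18 × 24.2 × 41.0881 ≈ 11,116.6 × g
Your rotor: r = 262 mm / 2 = 131 mm = 13.1 cm
11,116.6 = 11.18 × 13.1 × (N/1000)²
(N/1000)² = 11,116.6 / 146.458 = 75.90299
N = 1000 × √75.90299 ≈ 8,712.2

≈ 8710 RPM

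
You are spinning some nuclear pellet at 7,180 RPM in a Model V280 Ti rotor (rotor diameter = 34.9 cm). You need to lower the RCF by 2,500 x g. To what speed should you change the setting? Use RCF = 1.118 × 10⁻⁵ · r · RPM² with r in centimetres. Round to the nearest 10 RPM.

r = 34.9 / 2 = 17.45 cm
Current RCF = 1.118 × 10⁻⁵ × 17.45 × (7180)² = 1.118 × 10⁻⁵ × 17.45 × 51,552,400 ≈ 10,057.4 × g
Target RCF = 10,057.4 − 2,500 = 7,557.4 × g
N² = 7,557.4 / (19.5091 × 10⁻⁵) = 38,737,820
N ≈ √38,737,820 ≈ 6,224.0

N₂ ≈ 6220 RPM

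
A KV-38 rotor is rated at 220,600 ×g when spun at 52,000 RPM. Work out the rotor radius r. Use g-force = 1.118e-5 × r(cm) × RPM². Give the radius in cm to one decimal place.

7.3 cm

220600 = 1.118 × 10⁻⁵ × r × (52000)²
r = 220600 / (1.118 × 10⁻⁵ × 2,704,000,000) = 220600 / 30230.72 ≈ 7.297 cm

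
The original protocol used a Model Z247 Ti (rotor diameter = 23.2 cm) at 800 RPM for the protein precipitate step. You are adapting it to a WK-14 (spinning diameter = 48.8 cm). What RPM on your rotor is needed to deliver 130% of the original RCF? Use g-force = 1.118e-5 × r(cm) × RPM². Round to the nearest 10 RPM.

630 RPM

Original rotor: r = 23.2 / 2 = 11.6 cm
RCF_original = 1.118 × 10⁻⁵ × 11.6 × (800)² = 1.118 × 10⁻⁵ × 11.6 × 640,000 ≈ 83 × g
Target RCF = 1.3 × 83 ≈ 107.9 × g
Your rotor: r = 48.8 / 2 = 24.4 cm
107.9 = 1.118 × 10⁻⁵ × 24.4 × N²
N² = 107.9 / (27.2792 × 10⁻⁵) = 395,539
N ≈ √395,539 ≈ 628.9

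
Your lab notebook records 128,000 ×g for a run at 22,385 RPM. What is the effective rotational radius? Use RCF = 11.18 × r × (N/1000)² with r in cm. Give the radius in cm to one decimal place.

r ≈ 22.8 cm

128000 = 11.18 × r × (22.385)²
r = 128000 / (11.18 × 501.088225) = 128000 / 5602.166 ≈ 22.848 cm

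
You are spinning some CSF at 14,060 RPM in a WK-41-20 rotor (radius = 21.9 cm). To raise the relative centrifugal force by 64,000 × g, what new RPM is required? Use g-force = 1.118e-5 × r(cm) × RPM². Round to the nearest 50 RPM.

≈ 21450 RPM

Current RCF = 1.118 × 10⁻⁵ × 21.9 × (14060)² = 1.118 × 10⁻⁵ × 21.9 × 197,683,600 ≈ 48,401.2 × g
Target RCF = 48,401.2 + 64,000 = 112,401.2 × g
N² = 112,401.2 / (24.4842 × 10⁻⁵) = 459,076,466
N ≈ √459,076,466 ≈ 21,426.1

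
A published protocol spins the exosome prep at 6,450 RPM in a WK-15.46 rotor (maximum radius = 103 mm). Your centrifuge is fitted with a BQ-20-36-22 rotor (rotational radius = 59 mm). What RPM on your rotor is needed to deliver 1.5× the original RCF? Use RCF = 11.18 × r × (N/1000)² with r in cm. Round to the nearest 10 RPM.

10440 RPM

Original rotor: r = 103 mm = 10.3 cm
RCF_original = 11.18 × 10.3 × (6.45)² = 11.18 × 10.3 × 41.6025 ≈ 4,790.7 × g
Target RCF = 1.5 × 4,790.7 ≈ 7,186 × g
Your rotor: r = 59 mm = 5.9 cm
7,186 = 11.18 × 5.9 × (N/1000)²
(N/1000)² = 7,186 / 65.962 = 108.9415
N = 1000 × √108.9415 ≈ 10,437.5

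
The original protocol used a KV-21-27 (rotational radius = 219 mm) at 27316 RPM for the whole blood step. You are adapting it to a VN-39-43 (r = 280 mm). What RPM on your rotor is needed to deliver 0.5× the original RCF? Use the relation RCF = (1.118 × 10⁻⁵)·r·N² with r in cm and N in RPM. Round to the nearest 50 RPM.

17100 RPM

Original rotor: r = 219 mm = 21.9 cm
RCF_original = 1.118 × 10⁻⁵ × 21.9 × (27316)² = 1.118 × 10⁻⁵ × 21.9 × 746,163,856 ≈ 182,692.3 × g
Target RCF = 0.5 × 182,692.3 ≈ 91,346.1 × g
Your rotor: r = 280 mm = 28.0 cm
91,346.1 = 1.118 × 10⁻⁵ × 28 × N²
N² = 91,346.1 / (31.304 × 10⁻⁵) = 291,803,284
N ≈ √291,803,284 ≈ 17,082.3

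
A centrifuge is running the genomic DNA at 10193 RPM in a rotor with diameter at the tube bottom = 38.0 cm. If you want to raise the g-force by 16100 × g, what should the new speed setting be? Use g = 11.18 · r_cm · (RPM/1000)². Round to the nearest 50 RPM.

13400 RPM

r = 38.0 / 2 = 19 cm
Current RCF = 11.18 × 19 × (10.193)² = 11.18 × 19 × 103.897249 ≈ 22,069.9 × g
Target RCF = 22,069.9 + 16,100 = 38,169.9 × g
(N/1000)² = 38,169.9 / 212.42 = 179.6907
N = 1000 × √179.6907 ≈ 13,404.9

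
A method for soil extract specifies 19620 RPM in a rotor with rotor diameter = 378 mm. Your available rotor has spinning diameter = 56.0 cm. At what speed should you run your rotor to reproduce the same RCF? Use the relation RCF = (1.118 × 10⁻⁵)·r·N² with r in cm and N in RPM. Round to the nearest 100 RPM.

16100 RPM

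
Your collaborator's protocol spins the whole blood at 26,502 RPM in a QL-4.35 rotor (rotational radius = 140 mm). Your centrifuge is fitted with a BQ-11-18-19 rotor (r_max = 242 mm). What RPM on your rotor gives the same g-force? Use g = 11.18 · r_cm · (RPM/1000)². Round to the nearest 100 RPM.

≈ 20200 RPM

Original rotor: r = 140 mm = 14.0 cm
RCF = 11.18 × r × (N/1000)²
RCF_original = 11.18 × 14 × (26.502)² = 11.18 × 14 × 702.356004 ≈ 109,932.8 × g
Your rotor: r = 242 mm = 24.2 cm
109,932.8 = 11.18 × 24.2 × (N/1000)²
(N/1000)² = 109,932.8 / 270.556 = 406.3218
N = 1000 × √406.3218 ≈ 20,157.4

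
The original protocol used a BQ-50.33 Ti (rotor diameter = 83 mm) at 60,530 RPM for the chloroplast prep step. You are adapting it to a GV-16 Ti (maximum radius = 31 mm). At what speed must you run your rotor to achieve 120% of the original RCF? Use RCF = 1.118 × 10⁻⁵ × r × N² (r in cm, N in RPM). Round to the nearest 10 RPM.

≈ 76720 RPM

Original rotor: r = 83 mm / 2 = 41.5 mm = 4.15 cm
RCF_original = 1.118 × 10⁻⁵ × 4.15 × (60530)² = 1.118 × 10⁻⁵ × 4.15 × 3,663,880,900 ≈ 169,993.1 × g
Target RCF = 1.2 × 169,993.1 ≈ 203,991.7 × g
Your rotor: r = 31 mm = 3.1 cm
203,991.7 = 1.118 × 10⁻⁵ × 3.1 × N²
N² = 203,991.7 / (3.4658 × 10⁻⁵) = 5,885,847,423
N ≈ √5,885,847,423 ≈ 76,719.3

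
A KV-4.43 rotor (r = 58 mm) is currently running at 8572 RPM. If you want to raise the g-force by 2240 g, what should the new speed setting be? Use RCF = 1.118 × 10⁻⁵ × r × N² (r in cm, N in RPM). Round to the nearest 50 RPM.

≈ 10400 RPM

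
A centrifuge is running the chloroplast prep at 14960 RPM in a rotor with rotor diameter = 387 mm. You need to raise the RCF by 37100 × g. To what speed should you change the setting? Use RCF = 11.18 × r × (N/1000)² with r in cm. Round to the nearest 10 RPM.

N₂ ≈ 19880 RPM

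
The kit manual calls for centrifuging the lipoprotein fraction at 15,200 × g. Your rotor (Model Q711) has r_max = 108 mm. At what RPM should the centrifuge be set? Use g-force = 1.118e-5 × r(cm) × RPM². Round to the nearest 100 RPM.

r = 108 mm = 10.8 cm
RCF = 1.118 × 10⁻⁵ × r × N²
15,200 = 1.118 × 10⁻⁵ × 10.8 × N²
N² = 15,200 / (12.0744 × 10⁻⁵) = 125,886,172
N ≈ √125,886,172 ≈ 11,219.9

N ≈ 11200 RPM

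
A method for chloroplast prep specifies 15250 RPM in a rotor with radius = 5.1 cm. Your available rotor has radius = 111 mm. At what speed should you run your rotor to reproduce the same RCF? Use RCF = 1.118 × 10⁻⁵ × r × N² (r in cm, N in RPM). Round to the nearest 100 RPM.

RCF = 1.118 × 10⁻⁵ × r × N²
RCF_original = 1.118 × 10⁻⁵ × 5.1 × (15250)² = 1.118 × 10⁻⁵ × 5.1 × 232,562,500 ≈ 13,260.2 × g
Your rotor: r = 111 mm = 11.1 cm
13,260.2 = 1.118 × 10⁻⁵ × 11.1 × N²
N² = 13,260.2 / (12.4098 × 10⁻⁵) = 106,852,649
N ≈ √106,852,649 ≈ 10,337.0

≈ 10300 RPM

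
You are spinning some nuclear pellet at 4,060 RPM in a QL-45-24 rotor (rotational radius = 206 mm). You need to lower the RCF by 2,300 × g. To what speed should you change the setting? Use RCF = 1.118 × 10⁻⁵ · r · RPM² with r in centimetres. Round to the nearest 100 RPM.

≈ 2500 RPM

r = 206 mm = 20.6 cm
Current RCF = 1.118 × 10⁻⁵ × 20.6 × (4060)² = 1.118 × 10⁻⁵ × 20.6 × 16,483,600 ≈ 3,796.3 × g
Target RCF = 3,796.3 − 2,300 = 1,496.3 × g
N² = 1,496.3 / (23.0308 × 10⁻⁵) = 6,496,952
N ≈ √6,496,952 ≈ 2,548.9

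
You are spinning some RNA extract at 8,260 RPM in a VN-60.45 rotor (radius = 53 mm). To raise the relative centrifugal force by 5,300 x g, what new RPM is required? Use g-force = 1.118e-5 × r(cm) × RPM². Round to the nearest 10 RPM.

≈ 12560 RPM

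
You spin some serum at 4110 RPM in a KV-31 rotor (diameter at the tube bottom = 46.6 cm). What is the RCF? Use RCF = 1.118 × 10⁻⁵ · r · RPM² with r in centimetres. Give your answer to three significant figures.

r = 46.6 / 2 = 23.3 cm
RCF = 1.118 × 10⁻⁵ × r × N²
RCF = 1.118 × 10⁻⁵ × 23.3 × (4110)² = 1.118 × 10⁻⁵ × 23.3 × 16,892,100 ≈ 4,400.3 × g

4400 x g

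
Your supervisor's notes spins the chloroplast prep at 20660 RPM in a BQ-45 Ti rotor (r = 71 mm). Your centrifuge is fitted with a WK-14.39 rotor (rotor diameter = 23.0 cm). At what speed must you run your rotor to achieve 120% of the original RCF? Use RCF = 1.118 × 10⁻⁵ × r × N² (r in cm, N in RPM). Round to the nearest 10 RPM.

≈ 17780 RPM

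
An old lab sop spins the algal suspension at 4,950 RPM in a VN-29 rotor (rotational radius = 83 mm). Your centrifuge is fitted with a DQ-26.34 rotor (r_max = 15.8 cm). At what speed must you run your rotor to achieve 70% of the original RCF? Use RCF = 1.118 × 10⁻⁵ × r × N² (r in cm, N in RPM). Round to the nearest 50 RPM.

3000 RPM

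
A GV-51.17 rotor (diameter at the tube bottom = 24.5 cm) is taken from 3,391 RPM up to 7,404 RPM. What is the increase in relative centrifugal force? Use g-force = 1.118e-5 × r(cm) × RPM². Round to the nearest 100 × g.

r = 24.5 / 2 = 12.25 cm
RCF₁ = 1.118 × 10⁻⁵ × 12.25 × (3391)² = 1.118 × 10⁻⁵ × 12.25 × 11,498,881 ≈ 1,574.8 × g
RCF₂ = 1.118 × 10⁻⁵ × 12.25 × (7404)² = 1.118 × 10⁻⁵ × 12.25 × 54,819,216 ≈ 7,507.8 × g
Increase = 7,507.8 − 1,574.8 = 5,933

≈ 5900 × g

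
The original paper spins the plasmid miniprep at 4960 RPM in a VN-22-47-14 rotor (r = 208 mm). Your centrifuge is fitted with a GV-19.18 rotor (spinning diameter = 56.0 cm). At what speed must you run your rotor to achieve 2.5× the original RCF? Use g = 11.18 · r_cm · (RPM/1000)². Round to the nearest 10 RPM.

Original rotor: r = 208 mm = 20.8 cm
RCF_original = 11.18 × 20.8 × (4.96)² = 11.18 × 20.8 × 24.6016 ≈ 5,721 × g
Target RCF = 2.5 × 5,721 ≈ 14,302.5 × g
Your rotor: r = 56.0 / 2 = 28 cm
14,302.5 = 11.18 × 28 × (N/1000)²
(N/1000)² = 14,302.5 / 313.04 = 45.68905
N = 1000 × √45.68905 ≈ 6,759.4

6760 RPM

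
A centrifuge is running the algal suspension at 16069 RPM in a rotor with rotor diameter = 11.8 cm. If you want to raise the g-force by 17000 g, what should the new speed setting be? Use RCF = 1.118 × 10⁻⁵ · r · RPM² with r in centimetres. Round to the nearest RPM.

≈ 22714 RPM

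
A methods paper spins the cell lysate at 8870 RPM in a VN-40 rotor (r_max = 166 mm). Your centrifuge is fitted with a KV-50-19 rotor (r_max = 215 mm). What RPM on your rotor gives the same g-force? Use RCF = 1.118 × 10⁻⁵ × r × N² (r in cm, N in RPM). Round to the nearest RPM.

Original rotor: r = 166 mm = 16.6 cm
RCF_original = 1.118 × 10⁻⁵ × 16.6 × (8870)² = 1.118 × 10⁻⁵ × 16.6 × 78,676,900 ≈ 14,601.5 × g
Your rotor: r = 215 mm = 21.5 cm
14,601.5 = 1.118 × 10⁻⁵ × 21.5 × N²
N² = 14,601.5 / (24.037 × 10⁻⁵) = 60,745,933
N ≈ √60,745,933 ≈ 7,794.0

7794 RPM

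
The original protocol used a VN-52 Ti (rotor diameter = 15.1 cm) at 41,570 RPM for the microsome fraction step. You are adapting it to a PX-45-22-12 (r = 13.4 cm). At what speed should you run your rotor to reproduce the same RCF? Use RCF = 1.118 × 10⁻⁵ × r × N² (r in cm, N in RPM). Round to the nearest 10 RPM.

Original rotor: r = 15.1 / 2 = 7.55 cm
RCF_original = 1.118 × 10⁻⁵ × 7.55 × (41570)² = 1.118 × 10⁻⁵ × 7.55 × 1,728,064,900 ≈ 145,864.2 × g
145,864.2 = 1.118 × 10⁻⁵ × 13.4 × N²
N² = 145,864.2 / (14.9812 × 10⁻⁵) = 973,648,306
N ≈ √973,648,306 ≈ 31,203.3

≈ 31200 RPM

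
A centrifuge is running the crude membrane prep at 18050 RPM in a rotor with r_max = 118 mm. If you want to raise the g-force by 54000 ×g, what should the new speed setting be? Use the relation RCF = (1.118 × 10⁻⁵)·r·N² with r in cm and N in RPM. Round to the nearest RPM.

27113 RPM

r = 118 mm = 11.8 cm
Current RCF = 1.118 × 10⁻⁵ × 11.8 × (18050)² = 1.118 × 10⁻⁵ × 11.8 × 325,802,500 ≈ 42,981.2 × g
Target RCF = 42,981.2 + 54,000 = 96,981.2 × g
N² = 96,981.2 / (13.1924 × 10⁻⁵) = 735,129,317
N ≈ √735,129,317 ≈ 27,113.3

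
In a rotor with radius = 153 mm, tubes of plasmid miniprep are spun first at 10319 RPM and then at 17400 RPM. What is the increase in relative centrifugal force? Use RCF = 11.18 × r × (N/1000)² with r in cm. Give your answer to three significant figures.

r = 153 mm = 15.3 cm
RCF₁ = 11.18 × 15.3 × (10.319)² = 11.18 × 15.3 × 106.481761 ≈ 18,214.1 × g
RCF₂ = 11.18 × 15.3 × (17.4)² = 11.18 × 15.3 × 302.76 ≈ 51,788.3 × g
Increase = 51,788.3 − 18,214.1 = 33,574.2

≈ 33600 g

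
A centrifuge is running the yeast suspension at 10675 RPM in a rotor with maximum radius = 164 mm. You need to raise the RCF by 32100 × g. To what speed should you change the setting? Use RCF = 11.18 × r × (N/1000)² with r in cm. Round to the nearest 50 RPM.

r = 164 mm = 16.4 cm
Current RCF = 11.18 × 16.4 × (10.675)² = 11.18 × 16.4 × 113.955625 ≈ 20,894 × g
Target RCF = 20,894 + 32,100 = 52,994 × g
(N/1000)² = 52,994 / 183.352 = 289.0288
N = 1000 × √289.0288 ≈ 17,000.8

N₂ ≈ 17000 RPM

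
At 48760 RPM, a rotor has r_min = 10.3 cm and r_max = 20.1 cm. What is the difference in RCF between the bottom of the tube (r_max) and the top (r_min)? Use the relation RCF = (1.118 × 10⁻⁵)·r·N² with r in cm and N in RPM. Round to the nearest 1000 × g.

ΔRCF = 1.118 × 10⁻⁵ × (r_max − r_min) × N² = 1.118 × 10⁻⁵ × 9.8 × 2,377,537,600 ≈ 260,492.5

ΔRCF ≈ 260000 g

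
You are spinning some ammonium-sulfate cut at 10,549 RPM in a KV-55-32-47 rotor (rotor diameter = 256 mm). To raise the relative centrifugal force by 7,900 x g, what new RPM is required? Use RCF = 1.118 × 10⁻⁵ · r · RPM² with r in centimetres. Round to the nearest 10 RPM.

≈ 12900 RPM

r = 256 mm / 2 = 128 mm = 12.8 cm
Current RCF = 1.118 × 10⁻⁵ × 12.8 × (10549)² = 1.118 × 10⁻⁵ × 12.8 × 111,281,401 ≈ 15,924.8 × g
Target RCF = 15,924.8 + 7,900 = 23,824.8 × g
N² = 23,824.8 / (14.3104 × 10⁻⁵) = 166,485,912
N ≈ √166,485,912 ≈ 12,902.9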